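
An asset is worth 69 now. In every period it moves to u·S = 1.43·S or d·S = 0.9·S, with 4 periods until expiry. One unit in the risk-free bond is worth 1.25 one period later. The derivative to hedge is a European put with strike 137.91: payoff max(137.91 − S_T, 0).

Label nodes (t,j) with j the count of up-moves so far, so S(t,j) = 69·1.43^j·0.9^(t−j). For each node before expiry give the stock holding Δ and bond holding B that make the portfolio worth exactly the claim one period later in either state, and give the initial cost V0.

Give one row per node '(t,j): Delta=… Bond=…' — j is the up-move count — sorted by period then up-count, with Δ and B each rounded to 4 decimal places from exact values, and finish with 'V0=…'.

Risk-neutral probability p* = (R−d)/(u−d) = (1.25−0.9)/(1.43−0.9) = 0.6604.
At expiry t=4: V(4,0)=92.6391, V(4,1)=65.9796, V(4,2)=23.6205, V(4,3)=0.0000, V(4,4)=0.0000
Node (3,0) S=50.3010: V=(p*·65.9796+(1−p*)·92.6391)/1.25=60.0270; Δ=(65.9796−92.6391)/(71.9304−45.2709)=-1.0000; B=V−Δ·S=110.3280
Node (3,1) S=79.9227: V=(p*·23.6205+(1−p*)·65.9796)/1.25=30.4053; Δ=(23.6205−65.9796)/(114.2895−71.9304)=-1.0000; B=V−Δ·S=110.3280
Node (3,2) S=126.9883: V=(p*·0.0000+(1−p*)·23.6205)/1.25=6.4177; Δ=(0.0000−23.6205)/(181.5933−114.2895)=-0.3510; B=V−Δ·S=50.9847
Node (3,3) S=201.7703: V=(p*·0.0000+(1−p*)·0.0000)/1.25=0.0000; Δ=(0.0000−0.0000)/(288.5315−181.5933)=0.0000; B=V−Δ·S=0.0000
Node (2,0) S=55.8900: V=(p*·30.4053+(1−p*)·60.0270)/1.25=32.3724; Δ=(30.4053−60.0270)/(79.9227−50.3010)=-1.0000; B=V−Δ·S=88.2624
Node (2,1) S=88.8030: V=(p*·6.4177+(1−p*)·30.4053)/1.25=11.6515; Δ=(6.4177−30.4053)/(126.9883−79.9227)=-0.5097; B=V−Δ·S=56.9112
Node (2,2) S=141.0981: V=(p*·0.0000+(1−p*)·6.4177)/1.25=1.7437; Δ=(0.0000−6.4177)/(201.7703−126.9883)=-0.0858; B=V−Δ·S=13.8524
Node (1,0) S=62.1000: V=(p*·11.6515+(1−p*)·32.3724)/1.25=14.9510; Δ=(11.6515−32.3724)/(88.8030−55.8900)=-0.6296; B=V−Δ·S=54.0470
Node (1,1) S=98.6700: V=(p*·1.7437+(1−p*)·11.6515)/1.25=4.0869; Δ=(1.7437−11.6515)/(141.0981−88.8030)=-0.1895; B=V−Δ·S=22.7809
Node (0,0) S=69.0000: V=(p*·4.0869+(1−p*)·14.9510)/1.25=6.2213; Δ=(4.0869−14.9510)/(98.6700−62.1000)=-0.2971; B=V−Δ·S=26.7197
Self-financing check: at every node Δ·S+B equals the discounted successor values.

(0,0): Delta=-0.2971 Bond=26.7197
(1,0): Delta=-0.6296 Bond=54.0470
(1,1): Delta=-0.1895 Bond=22.7809
(2,0): Delta=-1.0000 Bond=88.2624
(2,1): Delta=-0.5097 Bond=56.9112
(2,2): Delta=-0.0858 Bond=13.8524
(3,0): Delta=-1.0000 Bond=110.3280
(3,1): Delta=-1.0000 Bond=110.3280
(3,2): Delta=-0.3510 Bond=50.9847
(3,3): Delta=0.0000 Bond=0.0000
V0=6.2213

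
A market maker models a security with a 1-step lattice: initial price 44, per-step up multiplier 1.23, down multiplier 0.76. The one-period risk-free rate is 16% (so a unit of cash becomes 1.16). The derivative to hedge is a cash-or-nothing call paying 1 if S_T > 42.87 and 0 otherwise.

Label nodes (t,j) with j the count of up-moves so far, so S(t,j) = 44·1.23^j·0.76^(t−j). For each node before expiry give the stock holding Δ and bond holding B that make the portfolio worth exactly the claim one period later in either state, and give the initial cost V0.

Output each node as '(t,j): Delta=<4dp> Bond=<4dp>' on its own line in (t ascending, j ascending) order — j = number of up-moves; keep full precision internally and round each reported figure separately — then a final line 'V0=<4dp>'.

Since d<R<u, set p* = (R−d)/(u−d) = 0.8511; price each node as the discounted p*-expectation of its children.
Terminal payoffs: V(1,0)=0.0000, V(1,1)=1.0000
Node (0,0) S=44.0000: V=(p*·1.0000+(1−p*)·0.0000)/1.16=0.7337; Δ=(1.0000−0.0000)/(54.1200−33.4400)=0.0484; B=V−Δ·S=-1.3940
The time-0 hedge costs 0.7337, which is the no-arbitrage price.

(0,0): Delta=0.0484 Bond=-1.3940
V0=0.7337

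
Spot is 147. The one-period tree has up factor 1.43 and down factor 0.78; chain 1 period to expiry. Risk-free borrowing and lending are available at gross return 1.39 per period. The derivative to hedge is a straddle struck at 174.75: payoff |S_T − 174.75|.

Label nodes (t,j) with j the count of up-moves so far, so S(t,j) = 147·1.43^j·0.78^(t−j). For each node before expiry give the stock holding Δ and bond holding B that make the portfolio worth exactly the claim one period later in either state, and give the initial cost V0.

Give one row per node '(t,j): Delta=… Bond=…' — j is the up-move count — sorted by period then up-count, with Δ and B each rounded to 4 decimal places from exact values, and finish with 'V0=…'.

(0,0): Delta=-0.2578 Bond=64.4935
V0=26.6012

No-arbitrage ⇒ martingale measure with p* = (R−d)/(u−d) = 0.9385.
Payoff layer (t=1): V(1,0)=60.0900, V(1,1)=35.4600
(0,0): S=147.0000. Δ = (V_up−V_dn)/(S_up−S_dn) = (35.4600−60.0900)/(210.2100−114.6600) = -0.2578. V = [p*·35.4600 + (1−p*)·60.0900]/1.39 = 26.6012. B = V − Δ·S = 64.4935.
Self-financing check: at every node Δ·S+B equals the discounted successor values.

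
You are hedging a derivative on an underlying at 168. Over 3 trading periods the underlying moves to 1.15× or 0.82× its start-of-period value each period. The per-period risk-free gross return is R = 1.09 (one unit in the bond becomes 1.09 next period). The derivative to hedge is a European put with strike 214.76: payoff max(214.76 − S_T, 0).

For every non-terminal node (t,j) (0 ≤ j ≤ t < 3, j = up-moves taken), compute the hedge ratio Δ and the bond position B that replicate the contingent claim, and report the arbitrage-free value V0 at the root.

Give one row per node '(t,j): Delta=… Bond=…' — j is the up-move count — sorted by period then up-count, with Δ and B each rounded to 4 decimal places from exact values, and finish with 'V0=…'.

(0,0): Delta=-0.5859 Bond=113.4963
(1,0): Delta=-1.0000 Bond=180.7592
(1,1): Delta=-0.5203 Bond=111.0336
(2,0): Delta=-1.0000 Bond=197.0275
(2,1): Delta=-1.0000 Bond=197.0275
(2,2): Delta=-0.4443 Bond=104.1375
V0=15.0673

No-arbitrage ⇒ martingale measure with p* = (R−d)/(u−d) = 0.8182.
At expiry t=3: V(3,0)=122.1302, V(3,1)=84.8523, V(3,2)=32.5724, V(3,3)=0.0000
(2,0): S=112.9632. Δ = (V_up−V_dn)/(S_up−S_dn) = (84.8523−122.1302)/(129.9077−92.6298) = -1.0000. V = [p*·84.8523 + (1−p*)·122.1302]/1.09 = 84.0643. B = V − Δ·S = 197.0275.
(2,1): S=158.4240. Δ = (V_up−V_dn)/(S_up−S_dn) = (32.5724−84.8523)/(182.1876−129.9077) = -1.0000. V = [p*·32.5724 + (1−p*)·84.8523]/1.09 = 38.6035. B = V − Δ·S = 197.0275.
(2,2): S=222.1800. Δ = (V_up−V_dn)/(S_up−S_dn) = (0.0000−32.5724)/(255.5070−182.1876) = -0.4443. V = [p*·0.0000 + (1−p*)·32.5724]/1.09 = 5.4333. B = V − Δ·S = 104.1375.
(1,0): S=137.7600. Δ = (V_up−V_dn)/(S_up−S_dn) = (38.6035−84.0643)/(158.4240−112.9632) = -1.0000. V = [p*·38.6035 + (1−p*)·84.0643]/1.09 = 42.9992. B = V − Δ·S = 180.7592.
(1,1): S=193.2000. Δ = (V_up−V_dn)/(S_up−S_dn) = (5.4333−38.6035)/(222.1800−158.4240) = -0.5203. V = [p*·5.4333 + (1−p*)·38.6035]/1.09 = 10.5176. B = V − Δ·S = 111.0336.
(0,0): S=168.0000. Δ = (V_up−V_dn)/(S_up−S_dn) = (10.5176−42.9992)/(193.2000−137.7600) = -0.5859. V = [p*·10.5176 + (1−p*)·42.9992]/1.09 = 15.0673. B = V − Δ·S = 113.4963.
Each (Δ,B) replicates both successor values, so the strategy is self-financing and V0 is arbitrage-free.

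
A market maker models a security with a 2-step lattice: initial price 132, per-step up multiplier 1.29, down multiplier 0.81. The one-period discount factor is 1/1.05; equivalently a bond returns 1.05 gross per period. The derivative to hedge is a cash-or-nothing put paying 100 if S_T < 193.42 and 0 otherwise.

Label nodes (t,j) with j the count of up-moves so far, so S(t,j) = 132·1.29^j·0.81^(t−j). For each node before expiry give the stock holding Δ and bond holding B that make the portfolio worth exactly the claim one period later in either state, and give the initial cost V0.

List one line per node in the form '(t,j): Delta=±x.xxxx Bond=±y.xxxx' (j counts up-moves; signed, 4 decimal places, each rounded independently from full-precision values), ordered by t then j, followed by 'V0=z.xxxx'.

(0,0): Delta=-0.7516 Bond=167.2336
(1,0): Delta=0.0000 Bond=95.2381
(1,1): Delta=-1.2235 Bond=255.9524
V0=68.0272

Under the risk-neutral measure, an up-move has probability p* = (R−d)/(u−d) = 0.5000 and values discount at R = 1.05.
Payoff layer (t=2): V(2,0)=100.0000, V(2,1)=100.0000, V(2,2)=0.0000
(1,0): S=106.9200. Δ = (V_up−V_dn)/(S_up−S_dn) = (100.0000−100.0000)/(137.9268−86.6052) = 0.0000. V = [p*·100.0000 + (1−p*)·100.0000]/1.05 = 95.2381. B = V − Δ·S = 95.2381.
(1,1): S=170.2800. Δ = (V_up−V_dn)/(S_up−S_dn) = (0.0000−100.0000)/(219.6612−137.9268) = -1.2235. V = [p*·0.0000 + (1−p*)·100.0000]/1.05 = 47.6190. B = V − Δ·S = 255.9524.
(0,0): S=132.0000. Δ = (V_up−V_dn)/(S_up−S_dn) = (47.6190−95.2381)/(170.2800−106.9200) = -0.7516. V = [p*·47.6190 + (1−p*)·95.2381]/1.05 = 68.0272. B = V − Δ·S = 167.2336.
Check: Δ(0,0)·S0 + B(0,0) = 68.0272 = V0.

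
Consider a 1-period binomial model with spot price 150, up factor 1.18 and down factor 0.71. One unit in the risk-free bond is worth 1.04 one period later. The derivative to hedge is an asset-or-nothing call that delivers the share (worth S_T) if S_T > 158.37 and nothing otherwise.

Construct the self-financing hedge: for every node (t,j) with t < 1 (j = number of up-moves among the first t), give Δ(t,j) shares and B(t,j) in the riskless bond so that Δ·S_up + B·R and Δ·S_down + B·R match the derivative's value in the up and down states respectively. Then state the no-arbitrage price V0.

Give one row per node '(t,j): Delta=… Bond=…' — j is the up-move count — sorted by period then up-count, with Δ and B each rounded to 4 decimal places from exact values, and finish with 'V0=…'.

The replicating-portfolio and risk-neutral prices coincide; use p* = (1.04−0.71)/(1.18−0.71) = 0.7021 for the latter.
Terminal values V(1,·): V(1,0)=0.0000, V(1,1)=177.0000
(0,0): S=150.0000. Δ = (V_up−V_dn)/(S_up−S_dn) = (177.0000−0.0000)/(177.0000−106.5000) = 2.5106. V = [p*·177.0000 + (1−p*)·0.0000]/1.04 = 119.4967. B = V − Δ·S = -257.0990.
Root portfolio cost Δ·150+B reproduces V0=119.4967.

(0,0): Delta=2.5106 Bond=-257.0990
V0=119.4967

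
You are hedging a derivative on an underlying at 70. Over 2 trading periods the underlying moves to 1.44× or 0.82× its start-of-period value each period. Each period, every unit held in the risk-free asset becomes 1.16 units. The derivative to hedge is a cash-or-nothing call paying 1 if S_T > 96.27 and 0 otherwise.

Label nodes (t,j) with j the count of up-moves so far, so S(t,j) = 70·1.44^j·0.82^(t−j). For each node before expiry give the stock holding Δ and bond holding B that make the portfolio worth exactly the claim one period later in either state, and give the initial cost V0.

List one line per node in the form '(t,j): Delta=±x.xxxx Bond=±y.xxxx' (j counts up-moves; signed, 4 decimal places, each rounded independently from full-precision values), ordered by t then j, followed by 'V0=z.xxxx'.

(0,0): Delta=0.0109 Bond=-0.5390
(1,0): Delta=0.0000 Bond=0.0000
(1,1): Delta=0.0160 Bond=-1.1402
V0=0.2235

Risk-neutral probability p* = (R−d)/(u−d) = (1.16−0.82)/(1.44−0.82) = 0.5484.
At expiry t=2: V(2,0)=0.0000, V(2,1)=0.0000, V(2,2)=1.0000
(1,0): S=57.4000. Δ = (V_up−V_dn)/(S_up−S_dn) = (0.0000−0.0000)/(82.6560−47.0680) = 0.0000. V = [p*·0.0000 + (1−p*)·0.0000]/1.16 = 0.0000. B = V − Δ·S = 0.0000.
(1,1): S=100.8000. Δ = (V_up−V_dn)/(S_up−S_dn) = (1.0000−0.0000)/(145.1520−82.6560) = 0.0160. V = [p*·1.0000 + (1−p*)·0.0000]/1.16 = 0.4727. B = V − Δ·S = -1.1402.
(0,0): S=70.0000. Δ = (V_up−V_dn)/(S_up−S_dn) = (0.4727−0.0000)/(100.8000−57.4000) = 0.0109. V = [p*·0.4727 + (1−p*)·0.0000]/1.16 = 0.2235. B = V − Δ·S = -0.5390.
Check: Δ(0,0)·S0 + B(0,0) = 0.2235 = V0.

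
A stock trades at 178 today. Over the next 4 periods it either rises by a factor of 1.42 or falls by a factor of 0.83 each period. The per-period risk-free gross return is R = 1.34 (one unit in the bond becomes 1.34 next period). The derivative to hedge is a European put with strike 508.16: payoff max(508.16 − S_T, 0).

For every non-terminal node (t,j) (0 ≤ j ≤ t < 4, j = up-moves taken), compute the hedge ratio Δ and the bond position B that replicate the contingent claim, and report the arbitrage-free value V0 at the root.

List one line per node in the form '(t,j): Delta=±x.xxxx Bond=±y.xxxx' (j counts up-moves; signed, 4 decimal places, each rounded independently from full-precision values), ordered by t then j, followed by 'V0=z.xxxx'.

Since d<R<u, set p* = (R−d)/(u−d) = 0.8644; price each node as the discounted p*-expectation of its children.
Terminal payoffs: V(4,0)=423.6842, V(4,1)=363.6351, V(4,2)=260.9006, V(4,3)=85.1378, V(4,4)=0.0000
(3,0): S=101.7781. Δ = (V_up−V_dn)/(S_up−S_dn) = (363.6351−423.6842)/(144.5249−84.4758) = -1.0000. V = [p*·363.6351 + (1−p*)·423.6842]/1.34 = 277.4458. B = V − Δ·S = 379.2239.
(3,1): S=174.1264. Δ = (V_up−V_dn)/(S_up−S_dn) = (260.9006−363.6351)/(247.2594−144.5249) = -1.0000. V = [p*·260.9006 + (1−p*)·363.6351]/1.34 = 205.0975. B = V − Δ·S = 379.2239.
(3,2): S=297.9029. Δ = (V_up−V_dn)/(S_up−S_dn) = (85.1378−260.9006)/(423.0222−247.2594) = -1.0000. V = [p*·85.1378 + (1−p*)·260.9006]/1.34 = 81.3209. B = V − Δ·S = 379.2239.
(3,3): S=509.6653. Δ = (V_up−V_dn)/(S_up−S_dn) = (0.0000−85.1378)/(723.7247−423.0222) = -0.2831. V = [p*·0.0000 + (1−p*)·85.1378]/1.34 = 8.6150. B = V − Δ·S = 152.9164.
(2,0): S=122.6242. Δ = (V_up−V_dn)/(S_up−S_dn) = (205.0975−277.4458)/(174.1264−101.7781) = -1.0000. V = [p*·205.0975 + (1−p*)·277.4458]/1.34 = 160.3787. B = V − Δ·S = 283.0029.
(2,1): S=209.7908. Δ = (V_up−V_dn)/(S_up−S_dn) = (81.3209−205.0975)/(297.9029−174.1264) = -1.0000. V = [p*·81.3209 + (1−p*)·205.0975]/1.34 = 73.2121. B = V − Δ·S = 283.0029.
(2,2): S=358.9192. Δ = (V_up−V_dn)/(S_up−S_dn) = (8.6150−81.3209)/(509.6653−297.9029) = -0.3433. V = [p*·8.6150 + (1−p*)·81.3209]/1.34 = 13.7862. B = V − Δ·S = 137.0165.
(1,0): S=147.7400. Δ = (V_up−V_dn)/(S_up−S_dn) = (73.2121−160.3787)/(209.7908−122.6242) = -1.0000. V = [p*·73.2121 + (1−p*)·160.3787]/1.34 = 63.4562. B = V − Δ·S = 211.1962.
(1,1): S=252.7600. Δ = (V_up−V_dn)/(S_up−S_dn) = (13.7862−73.2121)/(358.9192−209.7908) = -0.3985. V = [p*·13.7862 + (1−p*)·73.2121]/1.34 = 16.3014. B = V − Δ·S = 117.0234.
(0,0): S=178.0000. Δ = (V_up−V_dn)/(S_up−S_dn) = (16.3014−63.4562)/(252.7600−147.7400) = -0.4490. V = [p*·16.3014 + (1−p*)·63.4562]/1.34 = 16.9368. B = V − Δ·S = 96.8601.
The time-0 hedge costs 16.9368, which is the no-arbitrage price.

(0,0): Delta=-0.4490 Bond=96.8601
(1,0): Delta=-1.0000 Bond=211.1962
(1,1): Delta=-0.3985 Bond=117.0234
(2,0): Delta=-1.0000 Bond=283.0029
(2,1): Delta=-1.0000 Bond=283.0029
(2,2): Delta=-0.3433 Bond=137.0165
(3,0): Delta=-1.0000 Bond=379.2239
(3,1): Delta=-1.0000 Bond=379.2239
(3,2): Delta=-1.0000 Bond=379.2239
(3,3): Delta=-0.2831 Bond=152.9164
V0=16.9368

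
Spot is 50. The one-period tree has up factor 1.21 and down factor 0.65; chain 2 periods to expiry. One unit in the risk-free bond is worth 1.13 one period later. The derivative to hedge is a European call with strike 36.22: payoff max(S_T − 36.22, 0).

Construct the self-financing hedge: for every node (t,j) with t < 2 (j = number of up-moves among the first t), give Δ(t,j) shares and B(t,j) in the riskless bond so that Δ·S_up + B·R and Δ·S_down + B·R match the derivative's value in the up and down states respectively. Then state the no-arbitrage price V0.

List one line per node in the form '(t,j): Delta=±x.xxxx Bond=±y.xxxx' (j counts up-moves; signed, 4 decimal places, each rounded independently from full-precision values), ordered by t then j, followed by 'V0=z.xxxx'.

No-arbitrage ⇒ martingale measure with p* = (R−d)/(u−d) = 0.8571.
Terminal payoffs: V(2,0)=0.0000, V(2,1)=3.1050, V(2,2)=36.9850
  t=1,j=0: stock 32.5000 → up 39.3250 (V=3.1050), down 21.1250 (V=0.0000). Price 2.3552; hedge Δ=0.1706, bond B=-3.1894.
  t=1,j=1: stock 60.5000 → up 73.2050 (V=36.9850), down 39.3250 (V=3.1050). Price 28.4469; hedge Δ=1.0000, bond B=-32.0531.
  t=0,j=0: stock 50.0000 → up 60.5000 (V=28.4469), down 32.5000 (V=2.3552). Price 21.8757; hedge Δ=0.9318, bond B=-24.7166.
Each (Δ,B) replicates both successor values, so the strategy is self-financing and V0 is arbitrage-free.

(0,0): Delta=0.9318 Bond=-24.7166
(1,0): Delta=0.1706 Bond=-3.1894
(1,1): Delta=1.0000 Bond=-32.0531
V0=21.8757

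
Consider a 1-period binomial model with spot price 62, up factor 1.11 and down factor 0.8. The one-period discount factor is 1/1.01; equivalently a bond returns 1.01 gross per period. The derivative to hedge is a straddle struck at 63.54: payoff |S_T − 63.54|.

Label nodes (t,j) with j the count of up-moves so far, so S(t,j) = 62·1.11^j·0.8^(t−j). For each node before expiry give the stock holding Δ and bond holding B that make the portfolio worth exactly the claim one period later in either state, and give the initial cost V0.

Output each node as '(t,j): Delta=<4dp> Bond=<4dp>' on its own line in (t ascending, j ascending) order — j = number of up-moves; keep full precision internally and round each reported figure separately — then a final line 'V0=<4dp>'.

The replicating-portfolio and risk-neutral prices coincide; use p* = (1.01−0.8)/(1.11−0.8) = 0.6774 for the latter.
Payoff layer (t=1): V(1,0)=13.9400, V(1,1)=5.2800
Node (0,0) S=62.0000: V=(p*·5.2800+(1−p*)·13.9400)/1.01=7.9936; Δ=(5.2800−13.9400)/(68.8200−49.6000)=-0.4506; B=V−Δ·S=35.9291
Root portfolio cost Δ·62+B reproduces V0=7.9936.

(0,0): Delta=-0.4506 Bond=35.9291
V0=7.9936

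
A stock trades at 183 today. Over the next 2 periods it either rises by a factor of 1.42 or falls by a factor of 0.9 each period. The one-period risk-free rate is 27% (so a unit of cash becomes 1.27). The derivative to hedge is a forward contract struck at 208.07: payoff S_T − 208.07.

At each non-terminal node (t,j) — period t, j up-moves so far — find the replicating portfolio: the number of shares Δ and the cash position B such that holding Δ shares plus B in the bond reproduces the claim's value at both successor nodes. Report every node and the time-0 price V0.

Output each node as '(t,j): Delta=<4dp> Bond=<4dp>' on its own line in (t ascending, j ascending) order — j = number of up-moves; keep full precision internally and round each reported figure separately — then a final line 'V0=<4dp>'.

Under the risk-neutral measure, an up-move has probability p* = (R−d)/(u−d) = 0.7115 and values discount at R = 1.27.
Terminal values V(2,·): V(2,0)=-59.8400, V(2,1)=25.8040, V(2,2)=160.9312
Node (1,0) S=164.7000: V=(p*·25.8040+(1−p*)·-59.8400)/1.27=0.8654; Δ=(25.8040−-59.8400)/(233.8740−148.2300)=1.0000; B=V−Δ·S=-163.8346
Node (1,1) S=259.8600: V=(p*·160.9312+(1−p*)·25.8040)/1.27=96.0254; Δ=(160.9312−25.8040)/(369.0012−233.8740)=1.0000; B=V−Δ·S=-163.8346
Node (0,0) S=183.0000: V=(p*·96.0254+(1−p*)·0.8654)/1.27=53.9963; Δ=(96.0254−0.8654)/(259.8600−164.7000)=1.0000; B=V−Δ·S=-129.0037
Each (Δ,B) replicates both successor values, so the strategy is self-financing and V0 is arbitrage-free.

(0,0): Delta=1.0000 Bond=-129.0037
(1,0): Delta=1.0000 Bond=-163.8346
(1,1): Delta=1.0000 Bond=-163.8346
V0=53.9963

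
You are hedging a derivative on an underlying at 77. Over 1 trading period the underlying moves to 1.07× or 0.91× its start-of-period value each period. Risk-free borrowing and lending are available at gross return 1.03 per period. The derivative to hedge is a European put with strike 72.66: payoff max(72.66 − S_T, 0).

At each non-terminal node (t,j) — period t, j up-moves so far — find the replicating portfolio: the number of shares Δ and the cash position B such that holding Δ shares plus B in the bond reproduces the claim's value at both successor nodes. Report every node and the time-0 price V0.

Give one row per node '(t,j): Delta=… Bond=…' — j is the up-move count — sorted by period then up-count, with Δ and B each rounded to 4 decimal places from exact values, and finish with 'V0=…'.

(0,0): Delta=-0.2102 Bond=16.8161
V0=0.6286

Risk-neutral probability p* = (R−d)/(u−d) = (1.03−0.91)/(1.07−0.91) = 0.7500.
Terminal values V(1,·): V(1,0)=2.5900, V(1,1)=0.0000
(0,0): S=77.0000. Δ = (V_up−V_dn)/(S_up−S_dn) = (0.0000−2.5900)/(82.3900−70.0700) = -0.2102. V = [p*·0.0000 + (1−p*)·2.5900]/1.03 = 0.6286. B = V − Δ·S = 16.8161.
Each (Δ,B) replicates both successor values, so the strategy is self-financing and V0 is arbitrage-free.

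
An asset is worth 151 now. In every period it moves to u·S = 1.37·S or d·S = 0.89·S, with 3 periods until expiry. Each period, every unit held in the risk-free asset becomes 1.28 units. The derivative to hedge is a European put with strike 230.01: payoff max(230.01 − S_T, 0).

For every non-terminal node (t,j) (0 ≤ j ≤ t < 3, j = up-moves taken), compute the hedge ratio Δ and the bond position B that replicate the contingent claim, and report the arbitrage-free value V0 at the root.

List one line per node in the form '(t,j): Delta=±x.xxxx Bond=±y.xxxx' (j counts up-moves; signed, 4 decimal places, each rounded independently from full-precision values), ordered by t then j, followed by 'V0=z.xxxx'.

No-arbitrage ⇒ martingale measure with p* = (R−d)/(u−d) = 0.8125.
Terminal values V(3,·): V(3,0)=123.5597, V(3,1)=66.1483, V(3,2)=0.0000, V(3,3)=0.0000
(2,0): S=119.6071. Δ = (V_up−V_dn)/(S_up−S_dn) = (66.1483−123.5597)/(163.8617−106.4503) = -1.0000. V = [p*·66.1483 + (1−p*)·123.5597]/1.28 = 60.0882. B = V − Δ·S = 179.6953.
(2,1): S=184.1143. Δ = (V_up−V_dn)/(S_up−S_dn) = (0.0000−66.1483)/(252.2366−163.8617) = -0.7485. V = [p*·0.0000 + (1−p*)·66.1483]/1.28 = 9.6897. B = V − Δ·S = 147.4986.
(2,2): S=283.4119. Δ = (V_up−V_dn)/(S_up−S_dn) = (0.0000−0.0000)/(388.2743−252.2366) = 0.0000. V = [p*·0.0000 + (1−p*)·0.0000]/1.28 = 0.0000. B = V − Δ·S = 0.0000.
(1,0): S=134.3900. Δ = (V_up−V_dn)/(S_up−S_dn) = (9.6897−60.0882)/(184.1143−119.6071) = -0.7813. V = [p*·9.6897 + (1−p*)·60.0882]/1.28 = 14.9527. B = V − Δ·S = 119.9496.
(1,1): S=206.8700. Δ = (V_up−V_dn)/(S_up−S_dn) = (0.0000−9.6897)/(283.4119−184.1143) = -0.0976. V = [p*·0.0000 + (1−p*)·9.6897]/1.28 = 1.4194. B = V − Δ·S = 21.6062.
(0,0): S=151.0000. Δ = (V_up−V_dn)/(S_up−S_dn) = (1.4194−14.9527)/(206.8700−134.3900) = -0.1867. V = [p*·1.4194 + (1−p*)·14.9527]/1.28 = 3.0913. B = V − Δ·S = 31.2856.
Self-financing check: at every node Δ·S+B equals the discounted successor values.

(0,0): Delta=-0.1867 Bond=31.2856
(1,0): Delta=-0.7813 Bond=119.9496
(1,1): Delta=-0.0976 Bond=21.6062
(2,0): Delta=-1.0000 Bond=179.6953
(2,1): Delta=-0.7485 Bond=147.4986
(2,2): Delta=0.0000 Bond=0.0000
V0=3.0913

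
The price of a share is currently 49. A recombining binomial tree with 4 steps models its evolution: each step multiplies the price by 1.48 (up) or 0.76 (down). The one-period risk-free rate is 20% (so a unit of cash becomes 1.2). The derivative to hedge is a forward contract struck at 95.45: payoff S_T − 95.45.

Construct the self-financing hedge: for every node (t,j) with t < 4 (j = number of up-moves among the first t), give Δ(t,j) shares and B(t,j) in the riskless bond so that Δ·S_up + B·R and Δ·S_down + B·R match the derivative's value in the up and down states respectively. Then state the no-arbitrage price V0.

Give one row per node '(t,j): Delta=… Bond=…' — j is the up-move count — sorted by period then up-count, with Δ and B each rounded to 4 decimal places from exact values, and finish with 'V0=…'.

The replicating-portfolio and risk-neutral prices coincide; use p* = (1.2−0.76)/(1.48−0.76) = 0.6111 for the latter.
Terminal values V(4,·): V(4,0)=-79.1025, V(4,1)=-63.6155, V(4,2)=-33.4564, V(4,3)=25.2743, V(4,4)=139.6448
  t=3,j=0: stock 21.5098 → up 31.8345 (V=-63.6155), down 16.3475 (V=-79.1025). Price -58.0318; hedge Δ=1.0000, bond B=-79.5417.
  t=3,j=1: stock 41.8876 → up 61.9936 (V=-33.4564), down 31.8345 (V=-63.6155). Price -37.6541; hedge Δ=1.0000, bond B=-79.5417.
  t=3,j=2: stock 81.5705 → up 120.7243 (V=25.2743), down 61.9936 (V=-33.4564). Price 2.0288; hedge Δ=1.0000, bond B=-79.5417.
  t=3,j=3: stock 158.8478 → up 235.0948 (V=139.6448), down 120.7243 (V=25.2743). Price 79.3061; hedge Δ=1.0000, bond B=-79.5417.
  t=2,j=0: stock 28.3024 → up 41.8876 (V=-37.6541), down 21.5098 (V=-58.0318). Price -37.9823; hedge Δ=1.0000, bond B=-66.2847.
  t=2,j=1: stock 55.1152 → up 81.5705 (V=2.0288), down 41.8876 (V=-37.6541). Price -11.1695; hedge Δ=1.0000, bond B=-66.2847.
  t=2,j=2: stock 107.3296 → up 158.8478 (V=79.3061), down 81.5705 (V=2.0288). Price 41.0449; hedge Δ=1.0000, bond B=-66.2847.
  t=1,j=0: stock 37.2400 → up 55.1152 (V=-11.1695), down 28.3024 (V=-37.9823). Price -17.9973; hedge Δ=1.0000, bond B=-55.2373.
  t=1,j=1: stock 72.5200 → up 107.3296 (V=41.0449), down 55.1152 (V=-11.1695). Price 17.2827; hedge Δ=1.0000, bond B=-55.2373.
  t=0,j=0: stock 49.0000 → up 72.5200 (V=17.2827), down 37.2400 (V=-17.9973). Price 2.9689; hedge Δ=1.0000, bond B=-46.0311.
Root portfolio cost Δ·49+B reproduces V0=2.9689.

(0,0): Delta=1.0000 Bond=-46.0311
(1,0): Delta=1.0000 Bond=-55.2373
(1,1): Delta=1.0000 Bond=-55.2373
(2,0): Delta=1.0000 Bond=-66.2847
(2,1): Delta=1.0000 Bond=-66.2847
(2,2): Delta=1.0000 Bond=-66.2847
(3,0): Delta=1.0000 Bond=-79.5417
(3,1): Delta=1.0000 Bond=-79.5417
(3,2): Delta=1.0000 Bond=-79.5417
(3,3): Delta=1.0000 Bond=-79.5417
V0=2.9689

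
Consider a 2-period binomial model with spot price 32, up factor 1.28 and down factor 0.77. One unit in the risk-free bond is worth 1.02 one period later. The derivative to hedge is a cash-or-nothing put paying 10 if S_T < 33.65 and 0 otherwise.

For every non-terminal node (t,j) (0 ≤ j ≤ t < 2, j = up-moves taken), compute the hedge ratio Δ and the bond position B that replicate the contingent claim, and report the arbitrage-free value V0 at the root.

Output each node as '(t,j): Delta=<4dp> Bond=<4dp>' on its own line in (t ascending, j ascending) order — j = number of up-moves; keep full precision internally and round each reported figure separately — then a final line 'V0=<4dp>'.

Under the risk-neutral measure, an up-move has probability p* = (R−d)/(u−d) = 0.4902 and values discount at R = 1.02.
Payoff layer (t=2): V(2,0)=10.0000, V(2,1)=10.0000, V(2,2)=0.0000
  t=1,j=0: stock 24.6400 → up 31.5392 (V=10.0000), down 18.9728 (V=10.0000). Price 9.8039; hedge Δ=0.0000, bond B=9.8039.
  t=1,j=1: stock 40.9600 → up 52.4288 (V=0.0000), down 31.5392 (V=10.0000). Price 4.9981; hedge Δ=-0.4787, bond B=24.6059.
  t=0,j=0: stock 32.0000 → up 40.9600 (V=4.9981), down 24.6400 (V=9.8039). Price 7.3021; hedge Δ=-0.2945, bond B=16.7253.
Self-financing check: at every node Δ·S+B equals the discounted successor values.

(0,0): Delta=-0.2945 Bond=16.7253
(1,0): Delta=0.0000 Bond=9.8039
(1,1): Delta=-0.4787 Bond=24.6059
V0=7.3021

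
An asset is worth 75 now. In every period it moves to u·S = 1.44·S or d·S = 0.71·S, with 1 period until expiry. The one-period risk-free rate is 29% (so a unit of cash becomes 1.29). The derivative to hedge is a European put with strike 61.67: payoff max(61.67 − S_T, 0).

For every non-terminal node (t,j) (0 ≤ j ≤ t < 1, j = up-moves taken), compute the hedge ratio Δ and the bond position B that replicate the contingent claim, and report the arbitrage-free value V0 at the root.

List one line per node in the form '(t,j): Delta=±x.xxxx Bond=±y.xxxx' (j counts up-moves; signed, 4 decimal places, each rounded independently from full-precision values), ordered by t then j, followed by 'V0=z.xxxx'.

No-arbitrage ⇒ martingale measure with p* = (R−d)/(u−d) = 0.7945.
Terminal payoffs: V(1,0)=8.4200, V(1,1)=0.0000
  t=0,j=0: stock 75.0000 → up 108.0000 (V=0.0000), down 53.2500 (V=8.4200). Price 1.3412; hedge Δ=-0.1538, bond B=12.8754.
The time-0 hedge costs 1.3412, which is the no-arbitrage price.

(0,0): Delta=-0.1538 Bond=12.8754
V0=1.3412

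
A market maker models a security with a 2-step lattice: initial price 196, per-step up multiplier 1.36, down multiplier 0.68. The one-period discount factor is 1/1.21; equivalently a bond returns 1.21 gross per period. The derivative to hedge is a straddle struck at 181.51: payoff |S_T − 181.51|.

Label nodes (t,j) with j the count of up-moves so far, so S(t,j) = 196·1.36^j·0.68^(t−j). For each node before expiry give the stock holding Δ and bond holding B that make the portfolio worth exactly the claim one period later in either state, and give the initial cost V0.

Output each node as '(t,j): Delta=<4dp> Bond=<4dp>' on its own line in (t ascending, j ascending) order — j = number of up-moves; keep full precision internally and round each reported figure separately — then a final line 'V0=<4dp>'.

(0,0): Delta=0.7497 Bond=-68.7488
(1,0): Delta=-1.0000 Bond=150.0083
(1,1): Delta=0.9973 Bond=-149.1845
V0=78.1840

No-arbitrage ⇒ martingale measure with p* = (R−d)/(u−d) = 0.7794.
At expiry t=2: V(2,0)=90.8796, V(2,1)=0.2492, V(2,2)=181.0116
(1,0): S=133.2800. Δ = (V_up−V_dn)/(S_up−S_dn) = (0.2492−90.8796)/(181.2608−90.6304) = -1.0000. V = [p*·0.2492 + (1−p*)·90.8796]/1.21 = 16.7283. B = V − Δ·S = 150.0083.
(1,1): S=266.5600. Δ = (V_up−V_dn)/(S_up−S_dn) = (181.0116−0.2492)/(362.5216−181.2608) = 0.9973. V = [p*·181.0116 + (1−p*)·0.2492]/1.21 = 116.6426. B = V − Δ·S = -149.1845.
(0,0): S=196.0000. Δ = (V_up−V_dn)/(S_up−S_dn) = (116.6426−16.7283)/(266.5600−133.2800) = 0.7497. V = [p*·116.6426 + (1−p*)·16.7283]/1.21 = 78.1840. B = V − Δ·S = -68.7488.
Each (Δ,B) replicates both successor values, so the strategy is self-financing and V0 is arbitrage-free.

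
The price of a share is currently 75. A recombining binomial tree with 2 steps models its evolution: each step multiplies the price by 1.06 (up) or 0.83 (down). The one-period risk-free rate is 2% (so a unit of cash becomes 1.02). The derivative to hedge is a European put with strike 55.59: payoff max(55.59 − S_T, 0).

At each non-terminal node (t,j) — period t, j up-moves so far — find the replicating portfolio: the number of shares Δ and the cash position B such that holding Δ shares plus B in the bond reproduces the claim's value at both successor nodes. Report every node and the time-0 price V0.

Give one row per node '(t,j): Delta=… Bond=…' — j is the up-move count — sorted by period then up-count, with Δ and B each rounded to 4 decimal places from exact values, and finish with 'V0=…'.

The replicating-portfolio and risk-neutral prices coincide; use p* = (1.02−0.83)/(1.06−0.83) = 0.8261 for the latter.
Terminal payoffs: V(2,0)=3.9225, V(2,1)=0.0000, V(2,2)=0.0000
(1,0): S=62.2500. Δ = (V_up−V_dn)/(S_up−S_dn) = (0.0000−3.9225)/(65.9850−51.6675) = -0.2740. V = [p*·0.0000 + (1−p*)·3.9225]/1.02 = 0.6688. B = V − Δ·S = 17.7231.
(1,1): S=79.5000. Δ = (V_up−V_dn)/(S_up−S_dn) = (0.0000−0.0000)/(84.2700−65.9850) = 0.0000. V = [p*·0.0000 + (1−p*)·0.0000]/1.02 = 0.0000. B = V − Δ·S = 0.0000.
(0,0): S=75.0000. Δ = (V_up−V_dn)/(S_up−S_dn) = (0.0000−0.6688)/(79.5000−62.2500) = -0.0388. V = [p*·0.0000 + (1−p*)·0.6688]/1.02 = 0.1140. B = V − Δ·S = 3.0218.
Each (Δ,B) replicates both successor values, so the strategy is self-financing and V0 is arbitrage-free.

(0,0): Delta=-0.0388 Bond=3.0218
(1,0): Delta=-0.2740 Bond=17.7231
(1,1): Delta=0.0000 Bond=0.0000
V0=0.1140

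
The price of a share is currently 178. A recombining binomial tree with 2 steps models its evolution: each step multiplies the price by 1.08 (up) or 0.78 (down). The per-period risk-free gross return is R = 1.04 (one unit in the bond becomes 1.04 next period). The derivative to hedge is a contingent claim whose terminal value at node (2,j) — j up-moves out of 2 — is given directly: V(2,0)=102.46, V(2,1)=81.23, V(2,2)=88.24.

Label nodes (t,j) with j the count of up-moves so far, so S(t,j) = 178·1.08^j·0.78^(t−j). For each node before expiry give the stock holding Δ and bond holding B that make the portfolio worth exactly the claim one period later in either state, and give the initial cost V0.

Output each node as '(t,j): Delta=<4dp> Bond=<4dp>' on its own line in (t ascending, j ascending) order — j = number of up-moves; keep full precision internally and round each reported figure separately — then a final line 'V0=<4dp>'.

(0,0): Delta=0.0584 Bond=69.9191
(1,0): Delta=-0.5097 Bond=151.5942
(1,1): Delta=0.1215 Bond=60.5808
V0=80.3187

Since d<R<u, set p* = (R−d)/(u−d) = 0.8667; price each node as the discounted p*-expectation of its children.
Terminal payoffs: V(2,0)=102.4600, V(2,1)=81.2300, V(2,2)=88.2400
(1,0): S=138.8400. Δ = (V_up−V_dn)/(S_up−S_dn) = (81.2300−102.4600)/(149.9472−108.2952) = -0.5097. V = [p*·81.2300 + (1−p*)·102.4600]/1.04 = 80.8276. B = V − Δ·S = 151.5942.
(1,1): S=192.2400. Δ = (V_up−V_dn)/(S_up−S_dn) = (88.2400−81.2300)/(207.6192−149.9472) = 0.1215. V = [p*·88.2400 + (1−p*)·81.2300]/1.04 = 83.9474. B = V − Δ·S = 60.5808.
(0,0): S=178.0000. Δ = (V_up−V_dn)/(S_up−S_dn) = (83.9474−80.8276)/(192.2400−138.8400) = 0.0584. V = [p*·83.9474 + (1−p*)·80.8276]/1.04 = 80.3187. B = V − Δ·S = 69.9191.
The time-0 hedge costs 80.3187, which is the no-arbitrage price.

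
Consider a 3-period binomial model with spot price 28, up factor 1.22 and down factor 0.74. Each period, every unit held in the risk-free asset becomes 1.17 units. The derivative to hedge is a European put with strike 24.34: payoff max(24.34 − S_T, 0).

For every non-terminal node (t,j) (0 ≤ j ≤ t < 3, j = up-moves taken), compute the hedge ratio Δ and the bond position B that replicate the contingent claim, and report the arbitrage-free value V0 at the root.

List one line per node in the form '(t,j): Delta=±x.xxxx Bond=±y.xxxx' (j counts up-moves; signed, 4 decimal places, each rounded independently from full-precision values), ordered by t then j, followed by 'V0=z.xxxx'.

Since d<R<u, set p* = (R−d)/(u−d) = 0.8958; price each node as the discounted p*-expectation of its children.
Terminal values V(3,·): V(3,0)=12.9937, V(3,1)=5.6340, V(3,2)=0.0000, V(3,3)=0.0000
Node (2,0) S=15.3328: V=(p*·5.6340+(1−p*)·12.9937)/1.17=5.4706; Δ=(5.6340−12.9937)/(18.7060−11.3463)=-1.0000; B=V−Δ·S=20.8034
Node (2,1) S=25.2784: V=(p*·0.0000+(1−p*)·5.6340)/1.17=0.5016; Δ=(0.0000−5.6340)/(30.8396−18.7060)=-0.4643; B=V−Δ·S=12.2391
Node (2,2) S=41.6752: V=(p*·0.0000+(1−p*)·0.0000)/1.17=0.0000; Δ=(0.0000−0.0000)/(50.8437−30.8396)=0.0000; B=V−Δ·S=0.0000
Node (1,0) S=20.7200: V=(p*·0.5016+(1−p*)·5.4706)/1.17=0.8711; Δ=(0.5016−5.4706)/(25.2784−15.3328)=-0.4996; B=V−Δ·S=11.2232
Node (1,1) S=34.1600: V=(p*·0.0000+(1−p*)·0.5016)/1.17=0.0447; Δ=(0.0000−0.5016)/(41.6752−25.2784)=-0.0306; B=V−Δ·S=1.0897
Node (0,0) S=28.0000: V=(p*·0.0447+(1−p*)·0.8711)/1.17=0.1118; Δ=(0.0447−0.8711)/(34.1600−20.7200)=-0.0615; B=V−Δ·S=1.8335
The time-0 hedge costs 0.1118, which is the no-arbitrage price.

(0,0): Delta=-0.0615 Bond=1.8335
(1,0): Delta=-0.4996 Bond=11.2232
(1,1): Delta=-0.0306 Bond=1.0897
(2,0): Delta=-1.0000 Bond=20.8034
(2,1): Delta=-0.4643 Bond=12.2391
(2,2): Delta=0.0000 Bond=0.0000
V0=0.1118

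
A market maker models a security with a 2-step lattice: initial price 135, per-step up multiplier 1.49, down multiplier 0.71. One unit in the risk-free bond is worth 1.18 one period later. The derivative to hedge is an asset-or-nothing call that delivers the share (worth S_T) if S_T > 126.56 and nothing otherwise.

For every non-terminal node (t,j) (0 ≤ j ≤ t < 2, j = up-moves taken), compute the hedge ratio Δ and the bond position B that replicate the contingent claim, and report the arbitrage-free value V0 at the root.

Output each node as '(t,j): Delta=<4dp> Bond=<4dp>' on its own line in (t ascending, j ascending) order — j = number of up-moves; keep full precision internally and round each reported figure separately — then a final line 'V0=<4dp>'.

(0,0): Delta=1.2177 Bond=-37.1061
(1,0): Delta=1.9103 Bond=-110.1692
(1,1): Delta=1.0000 Bond=0.0000
V0=127.2799

The replicating-portfolio and risk-neutral prices coincide; use p* = (1.18−0.71)/(1.49−0.71) = 0.6026 for the latter.
Terminal values V(2,·): V(2,0)=0.0000, V(2,1)=142.8165, V(2,2)=299.7135
Node (1,0) S=95.8500: V=(p*·142.8165+(1−p*)·0.0000)/1.18=72.9289; Δ=(142.8165−0.0000)/(142.8165−68.0535)=1.9103; B=V−Δ·S=-110.1692
Node (1,1) S=201.1500: V=(p*·299.7135+(1−p*)·142.8165)/1.18=201.1500; Δ=(299.7135−142.8165)/(299.7135−142.8165)=1.0000; B=V−Δ·S=0.0000
Node (0,0) S=135.0000: V=(p*·201.1500+(1−p*)·72.9289)/1.18=127.2799; Δ=(201.1500−72.9289)/(201.1500−95.8500)=1.2177; B=V−Δ·S=-37.1061
Each (Δ,B) replicates both successor values, so the strategy is self-financing and V0 is arbitrage-free.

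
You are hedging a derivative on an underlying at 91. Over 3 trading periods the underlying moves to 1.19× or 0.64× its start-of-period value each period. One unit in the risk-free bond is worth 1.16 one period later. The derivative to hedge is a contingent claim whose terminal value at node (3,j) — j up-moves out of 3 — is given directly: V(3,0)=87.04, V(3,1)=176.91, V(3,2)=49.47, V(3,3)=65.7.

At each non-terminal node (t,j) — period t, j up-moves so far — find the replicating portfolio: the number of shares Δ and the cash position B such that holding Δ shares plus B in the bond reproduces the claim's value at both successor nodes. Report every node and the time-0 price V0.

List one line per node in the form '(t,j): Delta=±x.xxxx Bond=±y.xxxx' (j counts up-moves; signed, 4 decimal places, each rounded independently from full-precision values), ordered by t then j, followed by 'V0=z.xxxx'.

(0,0): Delta=0.0242 Bond=38.9701
(1,0): Delta=-3.1108 Bond=227.7861
(1,1): Delta=0.1215 Bond=34.6718
(2,0): Delta=4.3838 Bond=-15.1172
(2,1): Delta=-3.3433 Bond=280.3481
(2,2): Delta=0.2290 Bond=26.3657
V0=41.1738

The replicating-portfolio and risk-neutral prices coincide; use p* = (1.16−0.64)/(1.19−0.64) = 0.9455 for the latter.
At expiry t=3: V(3,0)=87.0400, V(3,1)=176.9100, V(3,2)=49.4700, V(3,3)=65.7000
Node (2,0) S=37.2736: V=(p*·176.9100+(1−p*)·87.0400)/1.16=148.2828; Δ=(176.9100−87.0400)/(44.3556−23.8551)=4.3838; B=V−Δ·S=-15.1172
Node (2,1) S=69.3056: V=(p*·49.4700+(1−p*)·176.9100)/1.16=48.6390; Δ=(49.4700−176.9100)/(82.4737−44.3556)=-3.3433; B=V−Δ·S=280.3481
Node (2,2) S=128.8651: V=(p*·65.7000+(1−p*)·49.4700)/1.16=55.8748; Δ=(65.7000−49.4700)/(153.3495−82.4737)=0.2290; B=V−Δ·S=26.3657
Node (1,0) S=58.2400: V=(p*·48.6390+(1−p*)·148.2828)/1.16=46.6156; Δ=(48.6390−148.2828)/(69.3056−37.2736)=-3.1108; B=V−Δ·S=227.7861
Node (1,1) S=108.2900: V=(p*·55.8748+(1−p*)·48.6390)/1.16=47.8277; Δ=(55.8748−48.6390)/(128.8651−69.3056)=0.1215; B=V−Δ·S=34.6718
Node (0,0) S=91.0000: V=(p*·47.8277+(1−p*)·46.6156)/1.16=41.1738; Δ=(47.8277−46.6156)/(108.2900−58.2400)=0.0242; B=V−Δ·S=38.9701
Check: Δ(0,0)·S0 + B(0,0) = 41.1738 = V0.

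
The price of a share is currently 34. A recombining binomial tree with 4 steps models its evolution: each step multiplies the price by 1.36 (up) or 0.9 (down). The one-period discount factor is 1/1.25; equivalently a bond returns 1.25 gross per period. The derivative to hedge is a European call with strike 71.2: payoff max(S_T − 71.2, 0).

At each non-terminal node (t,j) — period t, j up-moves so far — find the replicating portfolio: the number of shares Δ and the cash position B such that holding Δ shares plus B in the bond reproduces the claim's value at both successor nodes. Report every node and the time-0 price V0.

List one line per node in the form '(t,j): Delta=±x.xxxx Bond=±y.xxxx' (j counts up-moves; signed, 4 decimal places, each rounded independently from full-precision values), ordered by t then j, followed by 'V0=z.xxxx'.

(0,0): Delta=0.6458 Bond=-14.7675
(1,0): Delta=0.1520 Bond=-3.3479
(1,1): Delta=0.7485 Bond=-23.2087
(2,0): Delta=0.0000 Bond=0.0000
(2,1): Delta=0.1836 Bond=-5.5001
(2,2): Delta=0.8660 Bond=-36.3999
(3,0): Delta=0.0000 Bond=0.0000
(3,1): Delta=0.0000 Bond=0.0000
(3,2): Delta=0.2217 Bond=-9.0359
(3,3): Delta=1.0000 Bond=-56.9600
V0=7.1895

Under the risk-neutral measure, an up-move has probability p* = (R−d)/(u−d) = 0.7609 and values discount at R = 1.25.
Payoff layer (t=4): V(4,0)=0.0000, V(4,1)=0.0000, V(4,2)=0.0000, V(4,3)=5.7730, V(4,4)=45.1147
  t=3,j=0: stock 24.7860 → up 33.7090 (V=0.0000), down 22.3074 (V=0.0000). Price 0.0000; hedge Δ=0.0000, bond B=0.0000.
  t=3,j=1: stock 37.4544 → up 50.9380 (V=0.0000), down 33.7090 (V=0.0000). Price 0.0000; hedge Δ=0.0000, bond B=0.0000.
  t=3,j=2: stock 56.5978 → up 76.9730 (V=5.7730), down 50.9380 (V=0.0000). Price 3.5140; hedge Δ=0.2217, bond B=-9.0359.
  t=3,j=3: stock 85.5255 → up 116.3147 (V=45.1147), down 76.9730 (V=5.7730). Price 28.5655; hedge Δ=1.0000, bond B=-56.9600.
  t=2,j=0: stock 27.5400 → up 37.4544 (V=0.0000), down 24.7860 (V=0.0000). Price 0.0000; hedge Δ=0.0000, bond B=0.0000.
  t=2,j=1: stock 41.6160 → up 56.5978 (V=3.5140), down 37.4544 (V=0.0000). Price 2.1389; hedge Δ=0.1836, bond B=-5.5001.
  t=2,j=2: stock 62.8864 → up 85.5255 (V=28.5655), down 56.5978 (V=3.5140). Price 18.0599; hedge Δ=0.8660, bond B=-36.3999.
  t=1,j=0: stock 30.6000 → up 41.6160 (V=2.1389), down 27.5400 (V=0.0000). Price 1.3020; hedge Δ=0.1520, bond B=-3.3479.
  t=1,j=1: stock 46.2400 → up 62.8864 (V=18.0599), down 41.6160 (V=2.1389). Price 11.4022; hedge Δ=0.7485, bond B=-23.2087.
  t=0,j=0: stock 34.0000 → up 46.2400 (V=11.4022), down 30.6000 (V=1.3020). Price 7.1895; hedge Δ=0.6458, bond B=-14.7675.
The time-0 hedge costs 7.1895, which is the no-arbitrage price.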